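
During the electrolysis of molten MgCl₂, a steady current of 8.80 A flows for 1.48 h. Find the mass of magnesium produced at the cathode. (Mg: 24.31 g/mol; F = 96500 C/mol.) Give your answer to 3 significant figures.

Q = It = 8.80 × 5328 = 46890 C
Moles of electrons = 46890 / 96500 = 0.4859 mol
Mg²⁺ + 2e⁻ → Mg, so n(Mg) = 0.4859 / 2 = 0.2430 mol
m = 0.2430 × 24.31 = 5.91 g

5.91 g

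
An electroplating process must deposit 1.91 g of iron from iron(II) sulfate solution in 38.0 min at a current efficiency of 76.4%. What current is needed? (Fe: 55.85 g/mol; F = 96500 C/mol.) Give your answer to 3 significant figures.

3.79 A

n(Fe) = 1.91 / 55.85 = 0.03420 mol
Fe²⁺ + 2e⁻ → Fe, so n(e⁻) = 2 × 0.03420 = 0.06840 mol
Q = 0.06840 × 96500 / 0.764 = 8640 C
I = Q / t = 8640 / 2280 s = 3.79 A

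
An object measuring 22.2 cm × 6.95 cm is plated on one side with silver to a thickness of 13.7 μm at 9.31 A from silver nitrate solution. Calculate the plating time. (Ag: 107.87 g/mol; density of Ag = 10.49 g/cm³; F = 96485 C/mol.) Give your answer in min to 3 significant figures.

Plated area = 22.2 × 6.95 = 154.3 cm²
Volume = 154.3 × 13.7×10⁻⁴ cm = 0.2114 cm³
m(Ag) = 0.2114 × 10.49 = 2.218 g
n(Ag) = 2.218 / 107.87 = 0.02056 mol; n(e⁻) = 0.02056 mol
Q = 0.02056 × 96485 = 1984 C
t = 1984 / 9.31 = 213.1 s = 3.55 min

3.55 min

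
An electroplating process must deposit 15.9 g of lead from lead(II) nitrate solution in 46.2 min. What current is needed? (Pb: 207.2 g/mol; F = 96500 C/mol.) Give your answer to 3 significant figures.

5.34 A

n(Pb) = 15.9 / 207.2 = 0.07674 mol
Pb²⁺ + 2e⁻ → Pb, so n(e⁻) = 2 × 0.07674 = 0.1535 mol
Q = 0.1535 × 96500 = 14810 C
I = Q / t = 14810 / 2772 s = 5.34 A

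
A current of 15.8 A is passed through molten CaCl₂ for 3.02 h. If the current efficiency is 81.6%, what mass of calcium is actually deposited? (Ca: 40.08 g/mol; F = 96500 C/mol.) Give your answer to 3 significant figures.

Q = 15.8 × 10872 = 1.718×10^5 C
n(e⁻) = 1.718×10^5 / 96500 = 1.780 mol
Ca²⁺ + 2e⁻ → Ca, so theoretical m(Ca) = 0.8900 × 40.08 = 35.67 g
Actual mass = 81.6% × 35.67 = 29.1 g

29.1 g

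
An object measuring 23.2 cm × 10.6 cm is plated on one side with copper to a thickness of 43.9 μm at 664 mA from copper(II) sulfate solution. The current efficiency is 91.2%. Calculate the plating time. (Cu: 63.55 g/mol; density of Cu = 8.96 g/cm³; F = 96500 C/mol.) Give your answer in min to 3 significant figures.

809 min

Plated area = 23.2 × 10.6 = 245.9 cm²
Volume = 245.9 × 43.9×10⁻⁴ cm = 1.080 cm³
m(Cu) = 1.080 × 8.96 = 9.677 g
n(Cu) = 9.677 / 63.55 = 0.1523 mol; n(e⁻) = 2 × 0.1523 = 0.3046 mol
Q = 0.3046 × 96500 / 0.912 = 32230 C
t = 32230 / 0.664 = 48540 s = 809 min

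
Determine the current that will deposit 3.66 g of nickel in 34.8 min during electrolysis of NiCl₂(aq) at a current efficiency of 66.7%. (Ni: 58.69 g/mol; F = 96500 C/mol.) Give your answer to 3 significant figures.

8.64 A

n(Ni) = 3.66 / 58.69 = 0.06236 mol
Ni²⁺ + 2e⁻ → Ni, so n(e⁻) = 2 × 0.06236 = 0.1247 mol
Q = 0.1247 × 96500 / 0.667 = 18040 C
I = Q / t = 18040 / 2088 s = 8.64 A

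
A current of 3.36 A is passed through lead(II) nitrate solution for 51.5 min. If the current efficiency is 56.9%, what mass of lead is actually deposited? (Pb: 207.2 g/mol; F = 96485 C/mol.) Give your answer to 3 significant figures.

6.34 g

Q = 3.36 × 3090 = 10380 C
n(e⁻) = 10380 / 96485 = 0.1076 mol
Pb²⁺ + 2e⁻ → Pb, so theoretical m(Pb) = 0.05380 × 207.2 = 11.15 g
Actual mass = 56.9% × 11.15 = 6.34 g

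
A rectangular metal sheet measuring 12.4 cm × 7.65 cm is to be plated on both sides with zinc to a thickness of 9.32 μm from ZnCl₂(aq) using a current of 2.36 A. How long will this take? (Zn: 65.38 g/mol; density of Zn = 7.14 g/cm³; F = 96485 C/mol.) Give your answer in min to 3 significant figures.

26.3 min

Plated area = 2 × 12.4 × 7.65 = 189.7 cm²
Volume = 189.7 × 9.32×10⁻⁴ cm = 0.1768 cm³
m(Zn) = 0.1768 × 7.14 = 1.262 g
n(Zn) = 1.262 / 65.38 = 0.01930 mol; n(e⁻) = 2 × 0.01930 = 0.03860 mol
Q = 0.03860 × 96485 = 3724 C
t = 3724 / 2.36 = 1578 s = 26.3 min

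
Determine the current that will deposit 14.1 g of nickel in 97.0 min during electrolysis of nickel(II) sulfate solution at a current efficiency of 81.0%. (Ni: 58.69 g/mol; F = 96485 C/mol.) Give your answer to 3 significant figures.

9.83 A

n(Ni) = 14.1 / 58.69 = 0.2402 mol
Ni²⁺ + 2e⁻ → Ni, so n(e⁻) = 2 × 0.2402 = 0.4804 mol
Q = 0.4804 × 96485 / 0.810 = 57220 C
I = Q / t = 57220 / 5820 s = 9.83 A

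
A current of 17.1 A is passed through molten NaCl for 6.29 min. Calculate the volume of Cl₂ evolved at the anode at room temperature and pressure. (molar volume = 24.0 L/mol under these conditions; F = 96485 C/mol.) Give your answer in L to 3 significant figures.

Q = 17.1 A × 377.4 s = 6454 C
n(e⁻) = 6454 / 96485 = 0.06689 mol
2Cl⁻ → Cl₂ + 2e⁻, so n(Cl₂) = 0.06689 / 2 = 0.03345 mol
V = 0.03345 × 24.0 = 0.8028 L

0.803 L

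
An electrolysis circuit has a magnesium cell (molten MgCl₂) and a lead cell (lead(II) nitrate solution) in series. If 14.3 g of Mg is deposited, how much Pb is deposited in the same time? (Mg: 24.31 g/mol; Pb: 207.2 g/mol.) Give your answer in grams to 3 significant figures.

122 g

n(Mg) = 14.3 / 24.31 = 0.5882 mol
Mg²⁺ + 2e⁻ → Mg, so n(e⁻) = 2 × 0.5882 = 1.176 mol
In series, the same 1.176 mol of electrons flows through the second cell.
Pb²⁺ + 2e⁻ → Pb, so n(Pb) = 1.176 / 2 = 0.5880 mol
m(Pb) = 0.5880 × 207.2 = 122 g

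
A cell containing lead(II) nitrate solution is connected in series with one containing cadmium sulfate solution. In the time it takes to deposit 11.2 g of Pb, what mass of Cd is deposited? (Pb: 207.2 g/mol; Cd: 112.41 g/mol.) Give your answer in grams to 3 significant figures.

n(Pb) = 11.2 / 207.2 = 0.05405 mol
Pb²⁺ + 2e⁻ → Pb, so n(e⁻) = 2 × 0.05405 = 0.1081 mol
In series, the same 0.1081 mol of electrons flows through the second cell.
Cd²⁺ + 2e⁻ → Cd, so n(Cd) = 0.1081 / 2 = 0.05405 mol
m(Cd) = 0.05405 × 112.41 = 6.08 g

6.08 g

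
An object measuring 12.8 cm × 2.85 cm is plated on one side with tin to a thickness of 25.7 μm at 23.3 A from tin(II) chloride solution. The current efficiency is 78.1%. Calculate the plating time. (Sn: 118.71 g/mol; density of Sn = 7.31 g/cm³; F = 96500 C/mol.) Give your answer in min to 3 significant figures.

Plated area = 12.8 × 2.85 = 36.48 cm²
Volume = 36.48 × 25.7×10⁻⁴ cm = 0.09375 cm³
m(Sn) = 0.09375 × 7.31 = 0.6853 g
n(Sn) = 0.6853 / 118.71 = 0.005773 mol; n(e⁻) = 2 × 0.005773 = 0.01155 mol
Q = 0.01155 × 96500 / 0.781 = 1427 C
t = 1427 / 23.3 = 61.24 s = 1.02 min

1.02 min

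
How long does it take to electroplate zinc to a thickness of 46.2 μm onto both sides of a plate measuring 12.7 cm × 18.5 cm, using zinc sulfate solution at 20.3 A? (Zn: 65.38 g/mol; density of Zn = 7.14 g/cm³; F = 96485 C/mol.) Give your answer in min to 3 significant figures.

Plated area = 2 × 12.7 × 18.5 = 469.9 cm²
Volume = 469.9 × 46.2×10⁻⁴ cm = 2.171 cm³
m(Zn) = 2.171 × 7.14 = 15.50 g
n(Zn) = 15.50 / 65.38 = 0.2371 mol; n(e⁻) = 2 × 0.2371 = 0.4742 mol
Q = 0.4742 × 96485 = 45750 C
t = 45750 / 20.3 = 2254 s = 37.6 min

37.6 min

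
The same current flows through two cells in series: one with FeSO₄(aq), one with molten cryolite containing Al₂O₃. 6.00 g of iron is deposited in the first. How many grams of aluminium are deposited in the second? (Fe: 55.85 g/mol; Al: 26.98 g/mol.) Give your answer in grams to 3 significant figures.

n(Fe) = 6.00 / 55.85 = 0.1074 mol
Fe²⁺ + 2e⁻ → Fe, so n(e⁻) = 2 × 0.1074 = 0.2148 mol
The cells are in series, so the same charge (and hence the same n(e⁻) = 0.2148 mol) passes through both.
Al³⁺ + 3e⁻ → Al, so n(Al) = 0.2148 / 3 = 0.07160 mol
m(Al) = 0.07160 × 26.98 = 1.93 g

1.93 g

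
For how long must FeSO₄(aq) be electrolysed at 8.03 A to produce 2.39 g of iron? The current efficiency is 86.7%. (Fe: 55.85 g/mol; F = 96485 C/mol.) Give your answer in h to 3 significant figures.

n(Fe) = 2.39 / 55.85 = 0.04279 mol
Fe²⁺ + 2e⁻ → Fe, so n(e⁻) = 2 × 0.04279 = 0.08558 mol
Q = 0.08558 × 96485 / 0.867 = 9524 C
t = Q / I = 9524 / 8.03 = 1186 s = 0.329 h

0.329 h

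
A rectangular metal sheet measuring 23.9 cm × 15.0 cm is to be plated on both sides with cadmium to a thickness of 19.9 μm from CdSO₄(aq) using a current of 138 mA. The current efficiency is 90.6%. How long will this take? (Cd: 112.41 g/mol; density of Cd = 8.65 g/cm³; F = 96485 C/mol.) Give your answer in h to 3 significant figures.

Plated area = 2 × 23.9 × 15.0 = 717.0 cm²
Volume = 717.0 × 19.9×10⁻⁴ cm = 1.427 cm³
m(Cd) = 1.427 × 8.65 = 12.34 g
n(Cd) = 12.34 / 112.41 = 0.1098 mol; n(e⁻) = 2 × 0.1098 = 0.2196 mol
Q = 0.2196 × 96485 / 0.906 = 23390 C
t = 23390 / 0.138 = 1.695×10^5 s = 47.1 h

47.1 h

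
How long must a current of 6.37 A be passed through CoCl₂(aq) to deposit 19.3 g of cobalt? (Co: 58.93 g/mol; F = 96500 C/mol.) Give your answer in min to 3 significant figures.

165 min

n(Co) = 19.3 / 58.93 = 0.3275 mol
Co²⁺ + 2e⁻ → Co, so n(e⁻) = 2 × 0.3275 = 0.6550 mol
Q = 0.6550 × 96500 = 63210 C
t = Q / I = 63210 / 6.37 = 9923 s = 165 min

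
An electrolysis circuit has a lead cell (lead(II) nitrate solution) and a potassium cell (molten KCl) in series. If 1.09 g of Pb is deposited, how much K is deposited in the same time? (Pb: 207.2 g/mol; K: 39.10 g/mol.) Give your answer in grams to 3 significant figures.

0.411 g

n(Pb) = 1.09 / 207.2 = 0.005261 mol
Pb²⁺ + 2e⁻ → Pb, so n(e⁻) = 2 × 0.005261 = 0.01052 mol
In series, the same 0.01052 mol of electrons flows through the second cell.
K⁺ + e⁻ → K, so n(K) = 0.01052 mol
m(K) = 0.01052 × 39.10 = 0.411 g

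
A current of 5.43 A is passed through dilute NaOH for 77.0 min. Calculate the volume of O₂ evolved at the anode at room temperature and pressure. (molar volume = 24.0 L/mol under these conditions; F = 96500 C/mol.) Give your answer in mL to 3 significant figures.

Charge passed = 5.43 × 4620 = 25090 C
Moles of electrons = 25090 / 96500 = 0.2600 mol
2H₂O → O₂ + 4H⁺ + 4e⁻, so n(O₂) = 0.2600 / 4 = 0.06500 mol
V = 0.06500 × 24.0 = 1.560 L
= 1560 mL

1560 mL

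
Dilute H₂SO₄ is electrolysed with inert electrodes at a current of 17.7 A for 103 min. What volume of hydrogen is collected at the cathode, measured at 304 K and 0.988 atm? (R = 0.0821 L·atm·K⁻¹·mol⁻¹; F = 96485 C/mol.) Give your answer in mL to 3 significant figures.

Q = It = 17.7 × 6180 = 1.094×10^5 C
n(e⁻) = Q/F = 1.094×10^5/96485 = 1.134 mol
2H⁺ + 2e⁻ → H₂, so n(H₂) = 1.134 / 2 = 0.5670 mol
V = nRT/P = 0.5670 × 0.0821 × 304 / 0.988 = 14.32 L
= 14300 mL

14300 mL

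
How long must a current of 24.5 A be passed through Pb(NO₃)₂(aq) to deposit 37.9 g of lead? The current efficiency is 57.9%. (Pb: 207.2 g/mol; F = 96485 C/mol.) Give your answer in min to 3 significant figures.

41.5 min

n(Pb) = 37.9 / 207.2 = 0.1829 mol
Pb²⁺ + 2e⁻ → Pb, so n(e⁻) = 2 × 0.1829 = 0.3658 mol
Q = 0.3658 × 96485 / 0.579 = 60960 C
t = Q / I = 60960 / 24.5 = 2488 s = 41.5 min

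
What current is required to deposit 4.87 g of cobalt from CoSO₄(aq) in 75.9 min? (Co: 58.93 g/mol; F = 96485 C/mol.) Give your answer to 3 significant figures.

n(Co) = 4.87 / 58.93 = 0.08264 mol
Co²⁺ + 2e⁻ → Co, so n(e⁻) = 2 × 0.08264 = 0.1653 mol
Q = 0.1653 × 96485 = 15950 C
I = Q / t = 15950 / 4554 s = 3.50 A

3.50 A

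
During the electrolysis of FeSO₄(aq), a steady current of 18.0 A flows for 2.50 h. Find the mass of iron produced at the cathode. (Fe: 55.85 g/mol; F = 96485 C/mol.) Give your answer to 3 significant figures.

46.9 g

Q = It = 18.0 × 9000 = 1.620×10^5 C
n(e⁻) = Q/F = 1.620×10^5/96485 = 1.679 mol
Fe²⁺ + 2e⁻ → Fe, so n(Fe) = 1.679 / 2 = 0.8395 mol
m = 0.8395 × 55.85 = 46.9 g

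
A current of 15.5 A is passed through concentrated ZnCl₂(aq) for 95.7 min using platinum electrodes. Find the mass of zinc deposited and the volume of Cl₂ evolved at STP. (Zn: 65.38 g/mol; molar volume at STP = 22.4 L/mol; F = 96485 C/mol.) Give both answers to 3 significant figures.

Q = 15.5 × 5742 = 89000 C; n(e⁻) = 89000 / 96485 = 0.9224 mol
Cathode: Zn²⁺ + 2e⁻ → Zn → n(Zn) = 0.9224/2 = 0.4612 mol → 30.2 g
Anode: 2Cl⁻ → Cl₂ + 2e⁻ → n(Cl₂) = 0.9224/2 = 0.4612 mol → 10.3 L

30.2 g Zn; 10.3 L Cl₂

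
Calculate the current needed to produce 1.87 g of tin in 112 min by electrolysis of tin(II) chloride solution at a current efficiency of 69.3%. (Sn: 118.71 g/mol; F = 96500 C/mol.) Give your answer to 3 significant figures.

n(Sn) = 1.87 / 118.71 = 0.01575 mol
Sn²⁺ + 2e⁻ → Sn, so n(e⁻) = 2 × 0.01575 = 0.03150 mol
Q = 0.03150 × 96500 / 0.693 = 4386 C
I = Q / t = 4386 / 6720 s = 0.653 A

0.653 A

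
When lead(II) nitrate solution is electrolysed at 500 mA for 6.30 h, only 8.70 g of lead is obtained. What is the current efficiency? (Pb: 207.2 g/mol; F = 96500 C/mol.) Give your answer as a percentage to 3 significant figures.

71.5%

Q = 0.500 × 22680 = 11340 C
n(e⁻) = 11340 / 96500 = 0.1175 mol
Pb²⁺ + 2e⁻ → Pb, so theoretical n(Pb) = 0.05875 mol → 12.17 g
Efficiency = 8.70 / 12.17 = 0.7149 = 71.5%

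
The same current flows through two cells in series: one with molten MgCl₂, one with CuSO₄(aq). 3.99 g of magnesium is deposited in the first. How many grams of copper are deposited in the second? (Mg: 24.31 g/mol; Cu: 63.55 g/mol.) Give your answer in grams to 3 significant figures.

10.4 g

n(Mg) = 3.99 / 24.31 = 0.1641 mol
Mg²⁺ + 2e⁻ → Mg, so n(e⁻) = 2 × 0.1641 = 0.3282 mol
Same current for the same time ⇒ same n(e⁻) = 0.3282 mol in both cells.
Cu²⁺ + 2e⁻ → Cu, so n(Cu) = 0.3282 / 2 = 0.1641 mol
m(Cu) = 0.1641 × 63.55 = 10.4 g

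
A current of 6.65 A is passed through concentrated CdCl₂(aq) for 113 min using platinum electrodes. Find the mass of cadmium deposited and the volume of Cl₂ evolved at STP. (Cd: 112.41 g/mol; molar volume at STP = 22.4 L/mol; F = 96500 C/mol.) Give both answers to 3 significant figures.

26.3 g Cd; 5.23 L Cl₂

Q = 6.65 × 6780 = 45090 C; n(e⁻) = 45090 / 96500 = 0.4673 mol
Cathode: Cd²⁺ + 2e⁻ → Cd → n(Cd) = 0.4673/2 = 0.2337 mol → 26.3 g
Anode: 2Cl⁻ → Cl₂ + 2e⁻ → n(Cl₂) = 0.4673/2 = 0.2337 mol → 5.23 L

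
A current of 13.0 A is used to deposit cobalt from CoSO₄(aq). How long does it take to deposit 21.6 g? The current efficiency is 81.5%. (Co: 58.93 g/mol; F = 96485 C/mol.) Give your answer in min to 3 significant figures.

111 min

n(Co) = 21.6 / 58.93 = 0.3665 mol
Co²⁺ + 2e⁻ → Co, so n(e⁻) = 2 × 0.3665 = 0.7330 mol
Q = 0.7330 × 96485 / 0.815 = 86780 C
t = Q / I = 86780 / 13.0 = 6675 s = 111 min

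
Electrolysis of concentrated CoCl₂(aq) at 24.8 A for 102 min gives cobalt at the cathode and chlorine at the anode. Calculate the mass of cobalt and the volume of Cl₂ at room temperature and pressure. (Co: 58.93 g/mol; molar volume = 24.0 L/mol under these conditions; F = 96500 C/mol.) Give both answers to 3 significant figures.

Q = 24.8 × 6120 = 1.518×10^5 C; n(e⁻) = 1.518×10^5 / 96500 = 1.573 mol
Cathode: Co²⁺ + 2e⁻ → Co → n(Co) = 1.573/2 = 0.7865 mol → 46.3 g
Anode: 2Cl⁻ → Cl₂ + 2e⁻ → n(Cl₂) = 1.573/2 = 0.7865 mol → 18.9 L

46.3 g Co; 18.9 L Cl₂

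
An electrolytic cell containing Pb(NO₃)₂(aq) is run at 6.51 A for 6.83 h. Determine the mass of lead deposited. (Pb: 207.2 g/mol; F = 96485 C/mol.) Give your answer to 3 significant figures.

Charge passed = 6.51 × 24588 = 1.601×10^5 C
Moles of electrons = 1.601×10^5 / 96485 = 1.659 mol
Pb²⁺ + 2e⁻ → Pb, so n(Pb) = 1.659 / 2 = 0.8295 mol
m = 0.8295 × 207.2 = 172 g

172 g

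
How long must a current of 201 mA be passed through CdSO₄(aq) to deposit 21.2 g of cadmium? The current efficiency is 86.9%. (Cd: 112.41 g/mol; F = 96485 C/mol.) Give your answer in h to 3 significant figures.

n(Cd) = 21.2 / 112.41 = 0.1886 mol
Cd²⁺ + 2e⁻ → Cd, so n(e⁻) = 2 × 0.1886 = 0.3772 mol
Q = 0.3772 × 96485 / 0.869 = 41880 C
t = Q / I = 41880 / 0.201 = 2.084×10^5 s = 57.9 h

57.9 h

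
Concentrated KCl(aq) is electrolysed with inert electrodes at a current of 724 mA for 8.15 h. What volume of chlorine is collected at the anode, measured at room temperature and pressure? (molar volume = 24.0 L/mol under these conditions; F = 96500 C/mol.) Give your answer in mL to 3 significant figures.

Charge passed = 0.724 × 29340 = 21240 C
Moles of electrons = 21240 / 96500 = 0.2201 mol
2Cl⁻ → Cl₂ + 2e⁻, so n(Cl₂) = 0.2201 / 2 = 0.1101 mol
V = 0.1101 × 24.0 = 2.642 L
= 2640 mL

2640 mL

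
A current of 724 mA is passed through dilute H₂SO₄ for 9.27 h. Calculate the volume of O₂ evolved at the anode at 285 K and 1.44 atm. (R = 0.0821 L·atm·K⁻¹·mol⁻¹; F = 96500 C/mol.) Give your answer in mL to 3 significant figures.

1020 mL

Q = It = 0.724 × 33372 = 24160 C
Moles of electrons = 24160 / 96500 = 0.2504 mol
2H₂O → O₂ + 4H⁺ + 4e⁻, so n(O₂) = 0.2504 / 4 = 0.06260 mol
V = nRT/P = 0.06260 × 0.0821 × 285 / 1.44 = 1.017 L
= 1020 mL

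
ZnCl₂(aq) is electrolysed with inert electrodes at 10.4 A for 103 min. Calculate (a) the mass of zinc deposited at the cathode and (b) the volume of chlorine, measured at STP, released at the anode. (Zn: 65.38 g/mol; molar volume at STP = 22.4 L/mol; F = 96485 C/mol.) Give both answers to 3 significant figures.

Q = 10.4 × 6180 = 64270 C; n(e⁻) = 64270 / 96485 = 0.6661 mol
Cathode: Zn²⁺ + 2e⁻ → Zn → n(Zn) = 0.6661/2 = 0.3331 mol → 21.8 g
Anode: 2Cl⁻ → Cl₂ + 2e⁻ → n(Cl₂) = 0.6661/2 = 0.3331 mol → 7.46 L

21.8 g Zn; 7.46 L Cl₂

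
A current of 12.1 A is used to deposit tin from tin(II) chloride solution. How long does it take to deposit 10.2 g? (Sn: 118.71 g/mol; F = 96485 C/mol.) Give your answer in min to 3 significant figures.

22.8 min

n(Sn) = 10.2 / 118.71 = 0.08592 mol
Sn²⁺ + 2e⁻ → Sn, so n(e⁻) = 2 × 0.08592 = 0.1718 mol
Q = 0.1718 × 96485 = 16580 C
t = Q / I = 16580 / 12.1 = 1370 s = 22.8 min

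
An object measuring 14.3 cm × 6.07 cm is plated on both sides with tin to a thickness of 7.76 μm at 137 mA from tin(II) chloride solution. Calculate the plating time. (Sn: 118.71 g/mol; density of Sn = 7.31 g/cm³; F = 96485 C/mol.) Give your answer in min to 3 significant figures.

195 min

Plated area = 2 × 14.3 × 6.07 = 173.6 cm²
Volume = 173.6 × 7.76×10⁻⁴ cm = 0.1347 cm³
m(Sn) = 0.1347 × 7.31 = 0.9847 g
n(Sn) = 0.9847 / 118.71 = 0.008295 mol; n(e⁻) = 2 × 0.008295 = 0.01659 mol
Q = 0.01659 × 96485 = 1601 C
t = 1601 / 0.137 = 11690 s = 195 min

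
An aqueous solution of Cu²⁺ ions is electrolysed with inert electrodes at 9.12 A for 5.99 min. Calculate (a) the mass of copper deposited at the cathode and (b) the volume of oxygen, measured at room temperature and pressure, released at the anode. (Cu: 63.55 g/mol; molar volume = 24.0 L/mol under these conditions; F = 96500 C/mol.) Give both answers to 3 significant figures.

Q = 9.12 × 359.4 = 3278 C; n(e⁻) = 3278 / 96500 = 0.03397 mol
Cathode: Cu²⁺ + 2e⁻ → Cu → n(Cu) = 0.03397/2 = 0.01699 mol → 1.08 g
Anode: 2H₂O → O₂ + 4H⁺ + 4e⁻ → n(O₂) = 0.03397/4 = 0.008493 mol → 0.204 L

1.08 g Cu; 0.204 L O₂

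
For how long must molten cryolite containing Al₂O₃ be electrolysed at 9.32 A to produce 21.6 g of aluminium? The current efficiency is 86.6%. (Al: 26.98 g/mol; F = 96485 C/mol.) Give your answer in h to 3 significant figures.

7.98 h

n(Al) = 21.6 / 26.98 = 0.8006 mol
Al³⁺ + 3e⁻ → Al, so n(e⁻) = 3 × 0.8006 = 2.402 mol
Q = 2.402 × 96485 / 0.866 = 2.676×10^5 C
t = Q / I = 2.676×10^5 / 9.32 = 28710 s = 7.98 h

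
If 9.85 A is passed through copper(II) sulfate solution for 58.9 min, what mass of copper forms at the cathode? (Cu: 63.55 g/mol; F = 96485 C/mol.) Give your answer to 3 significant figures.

11.5 g

Q = 9.85 A × 3534 s = 34810 C
n(e⁻) = 34810 / 96485 = 0.3608 mol
Cu²⁺ + 2e⁻ → Cu, so n(Cu) = 0.3608 / 2 = 0.1804 mol
m = 0.1804 × 63.55 = 11.5 g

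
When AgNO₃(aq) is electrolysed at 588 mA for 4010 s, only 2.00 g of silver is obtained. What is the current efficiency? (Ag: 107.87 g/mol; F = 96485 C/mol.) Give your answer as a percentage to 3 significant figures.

75.9%

Q = 0.588 × 4010 = 2358 C
n(e⁻) = 2358 / 96485 = 0.02444 mol
Ag⁺ + e⁻ → Ag, so theoretical n(Ag) = 0.02444 mol → 2.636 g
Efficiency = 2.00 / 2.636 = 0.7587 = 75.9%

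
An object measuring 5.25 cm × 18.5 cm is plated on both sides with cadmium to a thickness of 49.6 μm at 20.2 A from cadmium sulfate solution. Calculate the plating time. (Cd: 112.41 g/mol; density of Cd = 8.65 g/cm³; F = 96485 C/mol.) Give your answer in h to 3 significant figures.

Plated area = 2 × 5.25 × 18.5 = 194.3 cm²
Volume = 194.3 × 49.6×10⁻⁴ cm = 0.9637 cm³
m(Cd) = 0.9637 × 8.65 = 8.336 g
n(Cd) = 8.336 / 112.41 = 0.07416 mol; n(e⁻) = 2 × 0.07416 = 0.1483 mol
Q = 0.1483 × 96485 = 14310 C
t = 14310 / 20.2 = 708.4 s = 0.197 h

0.197 h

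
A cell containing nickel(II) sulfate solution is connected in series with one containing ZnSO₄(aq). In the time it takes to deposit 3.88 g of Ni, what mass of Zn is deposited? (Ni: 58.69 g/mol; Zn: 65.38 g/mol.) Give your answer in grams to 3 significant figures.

4.32 g

n(Ni) = 3.88 / 58.69 = 0.06611 mol
Ni²⁺ + 2e⁻ → Ni, so n(e⁻) = 2 × 0.06611 = 0.1322 mol
Same current for the same time ⇒ same n(e⁻) = 0.1322 mol in both cells.
Zn²⁺ + 2e⁻ → Zn, so n(Zn) = 0.1322 / 2 = 0.06610 mol
m(Zn) = 0.06610 × 65.38 = 4.32 g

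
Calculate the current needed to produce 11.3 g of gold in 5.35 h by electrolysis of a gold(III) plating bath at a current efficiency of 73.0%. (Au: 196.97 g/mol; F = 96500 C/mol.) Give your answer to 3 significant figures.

1.18 A

n(Au) = 11.3 / 196.97 = 0.05737 mol
Au³⁺ + 3e⁻ → Au, so n(e⁻) = 3 × 0.05737 = 0.1721 mol
Q = 0.1721 × 96500 / 0.730 = 22750 C
I = Q / t = 22750 / 19260 s = 1.18 A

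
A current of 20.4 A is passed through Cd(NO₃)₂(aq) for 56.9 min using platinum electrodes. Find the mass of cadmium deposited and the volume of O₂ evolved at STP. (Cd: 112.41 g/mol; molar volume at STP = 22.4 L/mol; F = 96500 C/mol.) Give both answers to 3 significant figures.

40.6 g Cd; 4.04 L O₂

Q = 20.4 × 3414 = 69650 C; n(e⁻) = 69650 / 96500 = 0.7218 mol
Cathode: Cd²⁺ + 2e⁻ → Cd → n(Cd) = 0.7218/2 = 0.3609 mol → 40.6 g
Anode: 2H₂O → O₂ + 4H⁺ + 4e⁻ → n(O₂) = 0.7218/4 = 0.1805 mol → 4.04 L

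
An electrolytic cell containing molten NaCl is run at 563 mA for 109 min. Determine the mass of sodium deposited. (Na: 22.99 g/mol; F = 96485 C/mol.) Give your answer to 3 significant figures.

Q = 0.563 A × 6540 s = 3682 C
n(e⁻) = 3682 / 96485 = 0.03816 mol
Na⁺ + e⁻ → Na, so n(Na) = 0.03816 mol
m = 0.03816 × 22.99 = 0.877 g

0.877 g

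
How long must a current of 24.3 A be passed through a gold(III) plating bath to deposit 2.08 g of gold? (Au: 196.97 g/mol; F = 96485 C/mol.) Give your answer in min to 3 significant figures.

n(Au) = 2.08 / 196.97 = 0.01056 mol
Au³⁺ + 3e⁻ → Au, so n(e⁻) = 3 × 0.01056 = 0.03168 mol
Q = 0.03168 × 96485 = 3057 C
t = Q / I = 3057 / 24.3 = 125.8 s = 2.10 min

2.10 min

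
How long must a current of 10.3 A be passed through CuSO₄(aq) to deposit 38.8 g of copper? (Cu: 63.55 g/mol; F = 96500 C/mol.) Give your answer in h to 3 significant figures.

n(Cu) = 38.8 / 63.55 = 0.6105 mol
Cu²⁺ + 2e⁻ → Cu, so n(e⁻) = 2 × 0.6105 = 1.221 mol
Q = 1.221 × 96500 = 1.178×10^5 C
t = Q / I = 1.178×10^5 / 10.3 = 11440 s = 3.18 h

3.18 h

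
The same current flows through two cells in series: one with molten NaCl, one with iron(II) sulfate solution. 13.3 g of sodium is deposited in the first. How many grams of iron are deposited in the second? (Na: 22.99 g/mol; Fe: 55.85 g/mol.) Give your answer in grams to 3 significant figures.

16.2 g

n(Na) = 13.3 / 22.99 = 0.5785 mol
Na⁺ + e⁻ → Na, so n(e⁻) = 0.5785 mol
The cells are in series, so the same charge (and hence the same n(e⁻) = 0.5785 mol) passes through both.
Fe²⁺ + 2e⁻ → Fe, so n(Fe) = 0.5785 / 2 = 0.2893 mol
m(Fe) = 0.2893 × 55.85 = 16.2 g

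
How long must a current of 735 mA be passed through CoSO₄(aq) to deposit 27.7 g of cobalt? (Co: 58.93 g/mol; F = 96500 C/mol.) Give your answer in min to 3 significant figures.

n(Co) = 27.7 / 58.93 = 0.4700 mol
Co²⁺ + 2e⁻ → Co, so n(e⁻) = 2 × 0.4700 = 0.9400 mol
Q = 0.9400 × 96500 = 90710 C
t = Q / I = 90710 / 0.735 = 1.234×10^5 s = 2060 min

2060 min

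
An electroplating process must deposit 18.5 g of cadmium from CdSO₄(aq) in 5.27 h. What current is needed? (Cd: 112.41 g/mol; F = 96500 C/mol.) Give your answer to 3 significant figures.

1.67 A

n(Cd) = 18.5 / 112.41 = 0.1646 mol
Cd²⁺ + 2e⁻ → Cd, so n(e⁻) = 2 × 0.1646 = 0.3292 mol
Q = 0.3292 × 96500 = 31770 C
I = Q / t = 31770 / 18972 s = 1.67 A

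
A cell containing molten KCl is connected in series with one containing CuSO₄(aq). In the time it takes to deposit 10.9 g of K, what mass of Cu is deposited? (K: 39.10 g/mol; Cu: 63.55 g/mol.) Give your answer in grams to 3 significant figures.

n(K) = 10.9 / 39.10 = 0.2788 mol
K⁺ + e⁻ → K, so n(e⁻) = 0.2788 mol
Since the cells are in series, n(e⁻) in the Cu cell is also 0.2788 mol.
Cu²⁺ + 2e⁻ → Cu, so n(Cu) = 0.2788 / 2 = 0.1394 mol
m(Cu) = 0.1394 × 63.55 = 8.86 g

8.86 g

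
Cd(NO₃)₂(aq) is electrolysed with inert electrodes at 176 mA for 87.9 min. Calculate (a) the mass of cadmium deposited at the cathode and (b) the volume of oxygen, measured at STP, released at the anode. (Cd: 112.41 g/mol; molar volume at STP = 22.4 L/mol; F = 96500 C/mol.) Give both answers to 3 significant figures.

0.541 g Cd; 0.0539 L O₂

Q = 0.176 × 5274 = 928.2 C; n(e⁻) = 928.2 / 96500 = 0.009619 mol
Cathode: Cd²⁺ + 2e⁻ → Cd → n(Cd) = 0.009619/2 = 0.004810 mol → 0.541 g
Anode: 2H₂O → O₂ + 4H⁺ + 4e⁻ → n(O₂) = 0.009619/4 = 0.002405 mol → 0.0539 L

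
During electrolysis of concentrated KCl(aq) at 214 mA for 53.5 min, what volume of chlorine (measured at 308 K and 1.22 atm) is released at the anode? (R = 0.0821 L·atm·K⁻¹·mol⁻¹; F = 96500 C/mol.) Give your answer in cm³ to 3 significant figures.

Q = 0.214 A × 3210 s = 686.9 C
Moles of electrons = 686.9 / 96500 = 0.007118 mol
2Cl⁻ → Cl₂ + 2e⁻, so n(Cl₂) = 0.007118 / 2 = 0.003559 mol
V = nRT/P = 0.003559 × 0.0821 × 308 / 1.22 = 0.07377 L
= 73.8 cm³

73.8 cm³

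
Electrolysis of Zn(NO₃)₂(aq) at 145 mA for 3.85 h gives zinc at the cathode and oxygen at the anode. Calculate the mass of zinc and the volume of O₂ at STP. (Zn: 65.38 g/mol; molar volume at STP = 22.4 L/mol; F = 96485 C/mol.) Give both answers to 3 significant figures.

0.681 g Zn; 0.117 L O₂

Q = 0.145 × 13860 = 2010 C; n(e⁻) = 2010 / 96485 = 0.02083 mol
Cathode: Zn²⁺ + 2e⁻ → Zn → n(Zn) = 0.02083/2 = 0.01042 mol → 0.681 g
Anode: 2H₂O → O₂ + 4H⁺ + 4e⁻ → n(O₂) = 0.02083/4 = 0.005208 mol → 0.117 L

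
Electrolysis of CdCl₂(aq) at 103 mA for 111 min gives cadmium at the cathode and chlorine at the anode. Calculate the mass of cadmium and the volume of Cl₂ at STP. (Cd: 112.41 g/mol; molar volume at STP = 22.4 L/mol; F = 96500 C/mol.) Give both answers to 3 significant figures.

Q = 0.103 × 6660 = 686.0 C; n(e⁻) = 686.0 / 96500 = 0.007109 mol
Cathode: Cd²⁺ + 2e⁻ → Cd → n(Cd) = 0.007109/2 = 0.003555 mol → 0.400 g
Anode: 2Cl⁻ → Cl₂ + 2e⁻ → n(Cl₂) = 0.007109/2 = 0.003555 mol → 0.0796 L

0.400 g Cd; 0.0796 L Cl₂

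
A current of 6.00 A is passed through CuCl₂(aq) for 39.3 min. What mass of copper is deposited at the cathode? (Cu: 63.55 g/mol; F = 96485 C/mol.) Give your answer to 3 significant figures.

4.66 g

Q = 6.00 A × 2358 s = 14150 C
n(e⁻) = Q/F = 14150/96485 = 0.1467 mol
Cu²⁺ + 2e⁻ → Cu, so n(Cu) = 0.1467 / 2 = 0.07335 mol
m = 0.07335 × 63.55 = 4.66 g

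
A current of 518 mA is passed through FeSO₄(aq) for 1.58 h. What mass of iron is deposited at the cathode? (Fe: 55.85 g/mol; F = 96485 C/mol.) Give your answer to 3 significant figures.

Q = 0.518 A × 5688 s = 2946 C
n(e⁻) = 2946 / 96485 = 0.03053 mol
Fe²⁺ + 2e⁻ → Fe, so n(Fe) = 0.03053 / 2 = 0.01527 mol
m = 0.01527 × 55.85 = 0.853 g

0.853 g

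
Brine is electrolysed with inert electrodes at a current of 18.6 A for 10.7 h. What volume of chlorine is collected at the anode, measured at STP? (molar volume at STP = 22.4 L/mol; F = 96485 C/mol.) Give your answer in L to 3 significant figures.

83.2 L

Q = It = 18.6 × 38520 = 7.165×10^5 C
n(e⁻) = Q/F = 7.165×10^5/96485 = 7.426 mol
2Cl⁻ → Cl₂ + 2e⁻, so n(Cl₂) = 7.426 / 2 = 3.713 mol
V = 3.713 × 22.4 = 83.17 L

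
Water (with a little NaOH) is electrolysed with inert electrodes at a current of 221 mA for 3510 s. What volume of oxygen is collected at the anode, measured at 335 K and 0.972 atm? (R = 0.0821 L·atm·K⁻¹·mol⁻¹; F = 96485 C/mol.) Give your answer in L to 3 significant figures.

Charge passed = 0.221 × 3510 = 775.7 C
n(e⁻) = Q/F = 775.7/96485 = 0.008040 mol
2H₂O → O₂ + 4H⁺ + 4e⁻, so n(O₂) = 0.008040 / 4 = 0.002010 mol
V = nRT/P = 0.002010 × 0.0821 × 335 / 0.972 = 0.05687 L

0.0569 L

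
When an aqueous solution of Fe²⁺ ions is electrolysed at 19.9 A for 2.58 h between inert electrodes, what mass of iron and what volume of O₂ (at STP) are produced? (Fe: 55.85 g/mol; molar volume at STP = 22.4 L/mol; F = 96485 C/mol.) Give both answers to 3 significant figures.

53.5 g Fe; 10.7 L O₂

Q = 19.9 × 9288 = 1.848×10^5 C; n(e⁻) = 1.848×10^5 / 96485 = 1.915 mol
Cathode: Fe²⁺ + 2e⁻ → Fe → n(Fe) = 1.915/2 = 0.9575 mol → 53.5 g
Anode: 2H₂O → O₂ + 4H⁺ + 4e⁻ → n(O₂) = 1.915/4 = 0.4788 mol → 10.7 L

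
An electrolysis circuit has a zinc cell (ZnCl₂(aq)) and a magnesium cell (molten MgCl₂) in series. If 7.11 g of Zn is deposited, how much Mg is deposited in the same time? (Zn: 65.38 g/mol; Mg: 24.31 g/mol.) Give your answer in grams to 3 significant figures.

n(Zn) = 7.11 / 65.38 = 0.1087 mol
Zn²⁺ + 2e⁻ → Zn, so n(e⁻) = 2 × 0.1087 = 0.2174 mol
The cells are in series, so the same charge (and hence the same n(e⁻) = 0.2174 mol) passes through both.
Mg²⁺ + 2e⁻ → Mg, so n(Mg) = 0.2174 / 2 = 0.1087 mol
m(Mg) = 0.1087 × 24.31 = 2.64 g

2.64 g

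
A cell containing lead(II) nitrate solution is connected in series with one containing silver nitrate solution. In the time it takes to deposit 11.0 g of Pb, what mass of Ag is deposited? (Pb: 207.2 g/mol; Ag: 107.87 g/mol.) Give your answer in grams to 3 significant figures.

n(Pb) = 11.0 / 207.2 = 0.05309 mol
Pb²⁺ + 2e⁻ → Pb, so n(e⁻) = 2 × 0.05309 = 0.1062 mol
In series, the same 0.1062 mol of electrons flows through the second cell.
Ag⁺ + e⁻ → Ag, so n(Ag) = 0.1062 mol
m(Ag) = 0.1062 × 107.87 = 11.5 g

11.5 g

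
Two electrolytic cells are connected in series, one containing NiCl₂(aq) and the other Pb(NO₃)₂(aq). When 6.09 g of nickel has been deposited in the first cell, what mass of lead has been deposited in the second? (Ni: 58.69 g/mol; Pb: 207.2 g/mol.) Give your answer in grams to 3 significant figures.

21.5 g

n(Ni) = 6.09 / 58.69 = 0.1038 mol
Ni²⁺ + 2e⁻ → Ni, so n(e⁻) = 2 × 0.1038 = 0.2076 mol
Since the cells are in series, n(e⁻) in the Pb cell is also 0.2076 mol.
Pb²⁺ + 2e⁻ → Pb, so n(Pb) = 0.2076 / 2 = 0.1038 mol
m(Pb) = 0.1038 × 207.2 = 21.5 g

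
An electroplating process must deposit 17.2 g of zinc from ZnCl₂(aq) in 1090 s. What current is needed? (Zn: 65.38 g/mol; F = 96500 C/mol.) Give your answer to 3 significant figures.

46.6 A

n(Zn) = 17.2 / 65.38 = 0.2631 mol
Zn²⁺ + 2e⁻ → Zn, so n(e⁻) = 2 × 0.2631 = 0.5262 mol
Q = 0.5262 × 96500 = 50780 C
I = Q / t = 50780 / 1090 s = 46.6 A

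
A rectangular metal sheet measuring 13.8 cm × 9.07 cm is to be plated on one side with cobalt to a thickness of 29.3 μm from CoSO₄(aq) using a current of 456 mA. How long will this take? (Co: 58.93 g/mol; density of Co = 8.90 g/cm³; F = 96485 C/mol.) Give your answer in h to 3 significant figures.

6.51 h

Plated area = 13.8 × 9.07 = 125.2 cm²
Volume = 125.2 × 29.3×10⁻⁴ cm = 0.3668 cm³
m(Co) = 0.3668 × 8.90 = 3.265 g
n(Co) = 3.265 / 58.93 = 0.05540 mol; n(e⁻) = 2 × 0.05540 = 0.1108 mol
Q = 0.1108 × 96485 = 10690 C
t = 10690 / 0.456 = 23440 s = 6.51 h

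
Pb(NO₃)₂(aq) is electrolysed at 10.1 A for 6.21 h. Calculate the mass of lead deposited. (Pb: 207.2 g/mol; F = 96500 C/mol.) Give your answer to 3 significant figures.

Q = 10.1 A × 22356 s = 2.258×10^5 C
n(e⁻) = 2.258×10^5 / 96500 = 2.340 mol
Pb²⁺ + 2e⁻ → Pb, so n(Pb) = 2.340 / 2 = 1.170 mol
m = 1.170 × 207.2 = 242 g

242 g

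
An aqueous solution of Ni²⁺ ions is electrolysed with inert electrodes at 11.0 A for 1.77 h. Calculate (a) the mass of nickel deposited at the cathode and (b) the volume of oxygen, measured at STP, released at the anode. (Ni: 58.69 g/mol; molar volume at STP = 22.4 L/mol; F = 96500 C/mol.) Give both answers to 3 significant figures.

21.3 g Ni; 4.07 L O₂

Q = 11.0 × 6372 = 70090 C; n(e⁻) = 70090 / 96500 = 0.7263 mol
Cathode: Ni²⁺ + 2e⁻ → Ni → n(Ni) = 0.7263/2 = 0.3632 mol → 21.3 g
Anode: 2H₂O → O₂ + 4H⁺ + 4e⁻ → n(O₂) = 0.7263/4 = 0.1816 mol → 4.07 L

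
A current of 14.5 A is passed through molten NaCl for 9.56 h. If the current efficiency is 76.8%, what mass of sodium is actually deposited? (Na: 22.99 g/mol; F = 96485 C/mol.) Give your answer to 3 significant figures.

91.3 g

Q = 14.5 × 34416 = 4.990×10^5 C
n(e⁻) = 4.990×10^5 / 96485 = 5.172 mol
Na⁺ + e⁻ → Na, so theoretical m(Na) = 5.172 × 22.99 = 118.9 g
Actual mass = 76.8% × 118.9 = 91.3 g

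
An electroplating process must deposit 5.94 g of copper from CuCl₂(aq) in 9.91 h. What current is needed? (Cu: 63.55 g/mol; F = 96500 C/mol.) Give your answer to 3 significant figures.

n(Cu) = 5.94 / 63.55 = 0.09347 mol
Cu²⁺ + 2e⁻ → Cu, so n(e⁻) = 2 × 0.09347 = 0.1869 mol
Q = 0.1869 × 96500 = 18040 C
I = Q / t = 18040 / 35676 s = 0.506 A

0.506 A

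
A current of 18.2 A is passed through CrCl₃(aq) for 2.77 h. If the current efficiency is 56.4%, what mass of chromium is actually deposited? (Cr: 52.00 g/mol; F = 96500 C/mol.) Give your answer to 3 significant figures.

Q = 18.2 × 9972 = 1.815×10^5 C
n(e⁻) = 1.815×10^5 / 96500 = 1.881 mol
Cr³⁺ + 3e⁻ → Cr, so theoretical m(Cr) = 0.6270 × 52.00 = 32.60 g
Actual mass = 56.4% × 32.60 = 18.4 g

18.4 g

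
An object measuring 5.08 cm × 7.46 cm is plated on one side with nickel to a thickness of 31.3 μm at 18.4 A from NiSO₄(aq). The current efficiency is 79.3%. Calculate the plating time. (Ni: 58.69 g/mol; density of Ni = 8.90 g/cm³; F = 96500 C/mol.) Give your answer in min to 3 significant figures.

Plated area = 5.08 × 7.46 = 37.90 cm²
Volume = 37.90 × 31.3×10⁻⁴ cm = 0.1186 cm³
m(Ni) = 0.1186 × 8.90 = 1.056 g
n(Ni) = 1.056 / 58.69 = 0.01799 mol; n(e⁻) = 2 × 0.01799 = 0.03598 mol
Q = 0.03598 × 96500 / 0.793 = 4378 C
t = 4378 / 18.4 = 237.9 s = 3.97 min

3.97 min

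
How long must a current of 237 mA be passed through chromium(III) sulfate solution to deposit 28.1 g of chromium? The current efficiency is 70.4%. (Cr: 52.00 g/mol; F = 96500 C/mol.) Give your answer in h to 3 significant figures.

260 h

n(Cr) = 28.1 / 52.00 = 0.5404 mol
Cr³⁺ + 3e⁻ → Cr, so n(e⁻) = 3 × 0.5404 = 1.621 mol
Q = 1.621 × 96500 / 0.704 = 2.222×10^5 C
t = Q / I = 2.222×10^5 / 0.237 = 9.376×10^5 s = 260 h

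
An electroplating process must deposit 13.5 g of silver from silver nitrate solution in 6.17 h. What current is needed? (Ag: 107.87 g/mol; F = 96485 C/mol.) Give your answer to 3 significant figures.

0.544 A

n(Ag) = 13.5 / 107.87 = 0.1252 mol
Ag⁺ + e⁻ → Ag, so n(e⁻) = 0.1252 mol
Q = 0.1252 × 96485 = 12080 C
I = Q / t = 12080 / 22212 s = 0.544 A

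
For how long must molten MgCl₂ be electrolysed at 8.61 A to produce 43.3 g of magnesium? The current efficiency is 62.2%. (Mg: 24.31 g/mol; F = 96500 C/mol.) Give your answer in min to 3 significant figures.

n(Mg) = 43.3 / 24.31 = 1.781 mol
Mg²⁺ + 2e⁻ → Mg, so n(e⁻) = 2 × 1.781 = 3.562 mol
Q = 3.562 × 96500 / 0.622 = 5.526×10^5 C
t = Q / I = 5.526×10^5 / 8.61 = 64180 s = 1070 min

1070 min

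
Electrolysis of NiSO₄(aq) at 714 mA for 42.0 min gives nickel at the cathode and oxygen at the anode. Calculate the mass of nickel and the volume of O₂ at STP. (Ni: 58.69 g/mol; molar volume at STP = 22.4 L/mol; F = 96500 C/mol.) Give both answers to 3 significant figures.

Q = 0.714 × 2520 = 1799 C; n(e⁻) = 1799 / 96500 = 0.01864 mol
Cathode: Ni²⁺ + 2e⁻ → Ni → n(Ni) = 0.01864/2 = 0.009320 mol → 0.547 g
Anode: 2H₂O → O₂ + 4H⁺ + 4e⁻ → n(O₂) = 0.01864/4 = 0.004660 mol → 0.104 L

0.547 g Ni; 0.104 L O₂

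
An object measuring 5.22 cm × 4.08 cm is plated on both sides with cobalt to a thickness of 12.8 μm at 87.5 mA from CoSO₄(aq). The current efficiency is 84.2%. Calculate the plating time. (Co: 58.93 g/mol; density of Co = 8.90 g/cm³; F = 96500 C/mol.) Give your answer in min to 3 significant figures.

Plated area = 2 × 5.22 × 4.08 = 42.60 cm²
Volume = 42.60 × 12.8×10⁻⁴ cm = 0.05453 cm³
m(Co) = 0.05453 × 8.90 = 0.4853 g
n(Co) = 0.4853 / 58.93 = 0.008235 mol; n(e⁻) = 2 × 0.008235 = 0.01647 mol
Q = 0.01647 × 96500 / 0.842 = 1888 C
t = 1888 / 0.0875 = 21580 s = 360 min

360 min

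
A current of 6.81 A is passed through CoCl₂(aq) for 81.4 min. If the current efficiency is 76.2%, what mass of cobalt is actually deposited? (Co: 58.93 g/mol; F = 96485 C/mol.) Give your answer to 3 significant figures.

Q = 6.81 × 4884 = 33260 C
n(e⁻) = 33260 / 96485 = 0.3447 mol
Co²⁺ + 2e⁻ → Co, so theoretical m(Co) = 0.1724 × 58.93 = 10.16 g
Actual mass = 76.2% × 10.16 = 7.74 g

7.74 g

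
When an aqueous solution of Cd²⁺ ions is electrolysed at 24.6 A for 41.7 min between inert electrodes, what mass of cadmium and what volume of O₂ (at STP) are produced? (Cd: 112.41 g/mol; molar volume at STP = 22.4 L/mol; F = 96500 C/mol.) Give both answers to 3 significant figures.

35.8 g Cd; 3.57 L O₂

Q = 24.6 × 2502 = 61550 C; n(e⁻) = 61550 / 96500 = 0.6378 mol
Cathode: Cd²⁺ + 2e⁻ → Cd → n(Cd) = 0.6378/2 = 0.3189 mol → 35.8 g
Anode: 2H₂O → O₂ + 4H⁺ + 4e⁻ → n(O₂) = 0.6378/4 = 0.1595 mol → 3.57 L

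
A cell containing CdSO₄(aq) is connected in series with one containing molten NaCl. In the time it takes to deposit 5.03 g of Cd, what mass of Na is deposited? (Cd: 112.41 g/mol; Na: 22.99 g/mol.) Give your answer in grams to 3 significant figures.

2.06 g

n(Cd) = 5.03 / 112.41 = 0.04475 mol
Cd²⁺ + 2e⁻ → Cd, so n(e⁻) = 2 × 0.04475 = 0.08950 mol
Since the cells are in series, n(e⁻) in the Na cell is also 0.08950 mol.
Na⁺ + e⁻ → Na, so n(Na) = 0.08950 mol
m(Na) = 0.08950 × 22.99 = 2.06 g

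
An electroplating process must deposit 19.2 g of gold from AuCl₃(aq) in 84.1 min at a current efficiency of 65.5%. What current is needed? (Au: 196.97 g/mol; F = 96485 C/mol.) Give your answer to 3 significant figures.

8.54 A

n(Au) = 19.2 / 196.97 = 0.09748 mol
Au³⁺ + 3e⁻ → Au, so n(e⁻) = 3 × 0.09748 = 0.2924 mol
Q = 0.2924 × 96485 / 0.655 = 43070 C
I = Q / t = 43070 / 5046 s = 8.54 A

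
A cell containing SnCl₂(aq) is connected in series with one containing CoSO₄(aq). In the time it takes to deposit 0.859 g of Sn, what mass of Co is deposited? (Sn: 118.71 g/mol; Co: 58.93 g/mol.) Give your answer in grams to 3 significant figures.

0.426 g

n(Sn) = 0.859 / 118.71 = 0.007236 mol
Sn²⁺ + 2e⁻ → Sn, so n(e⁻) = 2 × 0.007236 = 0.01447 mol
The cells are in series, so the same charge (and hence the same n(e⁻) = 0.01447 mol) passes through both.
Co²⁺ + 2e⁻ → Co, so n(Co) = 0.01447 / 2 = 0.007235 mol
m(Co) = 0.007235 × 58.93 = 0.426 g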